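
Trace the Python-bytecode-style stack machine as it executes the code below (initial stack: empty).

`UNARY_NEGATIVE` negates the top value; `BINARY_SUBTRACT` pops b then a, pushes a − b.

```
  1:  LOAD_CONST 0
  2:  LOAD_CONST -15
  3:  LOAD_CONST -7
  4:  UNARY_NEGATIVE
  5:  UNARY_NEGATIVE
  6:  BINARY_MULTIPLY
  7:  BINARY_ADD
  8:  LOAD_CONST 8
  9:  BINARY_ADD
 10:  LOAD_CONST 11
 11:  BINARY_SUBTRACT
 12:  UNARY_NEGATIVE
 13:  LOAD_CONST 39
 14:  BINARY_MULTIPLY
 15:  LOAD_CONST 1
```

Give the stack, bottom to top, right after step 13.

[-102, 39]

LOAD_CONST 0     [0]
LOAD_CONST -15   [0, -15]
LOAD_CONST -7    [0, -15, -7]
UNARY_NEGATIVE   [0, -15, 7]
UNARY_NEGATIVE   [0, -15, -7]
BINARY_MULTIPLY  [0, 105]
BINARY_ADD       [105]
LOAD_CONST 8     [105, 8]
BINARY_ADD       [113]
LOAD_CONST 11    [113, 11]
BINARY_SUBTRACT  [102]
UNARY_NEGATIVE   [-102]
LOAD_CONST 39    [-102, 39]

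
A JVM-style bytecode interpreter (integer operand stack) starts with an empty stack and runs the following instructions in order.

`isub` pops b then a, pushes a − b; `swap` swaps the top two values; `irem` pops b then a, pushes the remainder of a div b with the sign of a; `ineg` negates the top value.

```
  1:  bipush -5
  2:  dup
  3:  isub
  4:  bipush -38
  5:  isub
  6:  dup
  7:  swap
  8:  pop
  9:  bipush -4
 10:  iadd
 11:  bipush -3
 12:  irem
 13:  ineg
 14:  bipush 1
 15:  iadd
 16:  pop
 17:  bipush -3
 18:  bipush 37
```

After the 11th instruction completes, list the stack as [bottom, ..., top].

bipush -5  : -5
dup        : -5 -5
isub       : 0
bipush -38 : 0 -38
isub       : 38
dup        : 38 38
swap       : 38 38
pop        : 38
bipush -4  : 38 -4
iadd       : 34
bipush -3  : 34 -3

[34, -3]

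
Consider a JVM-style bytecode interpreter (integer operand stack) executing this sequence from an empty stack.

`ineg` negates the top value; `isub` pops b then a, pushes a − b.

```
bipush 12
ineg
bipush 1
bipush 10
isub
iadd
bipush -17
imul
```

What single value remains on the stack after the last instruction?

357

bipush 12  → 12
ineg       → -12
bipush 1   → -12 1
bipush 10  → -12 1 10
isub       → -12 -9
iadd       → -21
bipush -17 → -21 -17
imul       → 357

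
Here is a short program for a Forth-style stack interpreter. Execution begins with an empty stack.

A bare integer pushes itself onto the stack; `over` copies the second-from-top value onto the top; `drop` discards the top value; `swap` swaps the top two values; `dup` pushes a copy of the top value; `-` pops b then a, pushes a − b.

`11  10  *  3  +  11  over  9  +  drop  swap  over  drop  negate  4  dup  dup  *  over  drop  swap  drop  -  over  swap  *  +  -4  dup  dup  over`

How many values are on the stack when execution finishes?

5

11      11
10      11 10
*       110
3       110 3
+       113
11      113 11
over    113 11 113
9       113 11 113 9
+       113 11 122
drop    113 11
swap    11 113
over    11 113 11
drop    11 113
negate  11 -113
4       11 -113 4
dup     11 -113 4 4
dup     11 -113 4 4 4
*       11 -113 4 16
over    11 -113 4 16 4
drop    11 -113 4 16
swap    11 -113 16 4
drop    11 -113 16
-       11 -129
over    11 -129 11
swap    11 11 -129
*       11 -1419
+       -1408
-4      -1408 -4
dup     -1408 -4 -4
dup     -1408 -4 -4 -4
over    -1408 -4 -4 -4 -4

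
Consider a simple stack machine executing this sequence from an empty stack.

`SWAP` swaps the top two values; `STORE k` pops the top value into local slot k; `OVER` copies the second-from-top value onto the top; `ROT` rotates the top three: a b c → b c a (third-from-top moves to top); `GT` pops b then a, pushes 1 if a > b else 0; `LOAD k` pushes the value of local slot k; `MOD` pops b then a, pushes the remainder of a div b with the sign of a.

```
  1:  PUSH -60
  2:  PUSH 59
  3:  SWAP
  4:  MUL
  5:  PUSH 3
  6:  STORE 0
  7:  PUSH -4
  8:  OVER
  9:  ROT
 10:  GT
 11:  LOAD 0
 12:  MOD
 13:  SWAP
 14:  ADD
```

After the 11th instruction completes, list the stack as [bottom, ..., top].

[-4, 0, 3]

PUSH -60  -60
PUSH 59   -60 59
SWAP      59 -60
MUL       -3540
PUSH 3    -3540 3
STORE 0   -3540
PUSH -4   -3540 -4
OVER      -3540 -4 -3540
ROT       -4 -3540 -3540
GT        -4 0
LOAD 0    -4 0 3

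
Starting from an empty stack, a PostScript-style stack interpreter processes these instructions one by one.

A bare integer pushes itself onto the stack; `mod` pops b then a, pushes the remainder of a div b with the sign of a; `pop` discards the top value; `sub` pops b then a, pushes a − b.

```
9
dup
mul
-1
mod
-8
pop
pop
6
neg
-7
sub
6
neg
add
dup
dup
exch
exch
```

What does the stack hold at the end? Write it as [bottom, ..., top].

9    → [9]
dup  → [9, 9]
mul  → [81]
-1   → [81, -1]
mod  → [0]
-8   → [0, -8]
pop  → [0]
pop  → []
6    → [6]
neg  → [-6]
-7   → [-6, -7]
sub  → [1]
6    → [1, 6]
neg  → [1, -6]
add  → [-5]
dup  → [-5, -5]
dup  → [-5, -5, -5]
exch → [-5, -5, -5]
exch → [-5, -5, -5]

[-5, -5, -5]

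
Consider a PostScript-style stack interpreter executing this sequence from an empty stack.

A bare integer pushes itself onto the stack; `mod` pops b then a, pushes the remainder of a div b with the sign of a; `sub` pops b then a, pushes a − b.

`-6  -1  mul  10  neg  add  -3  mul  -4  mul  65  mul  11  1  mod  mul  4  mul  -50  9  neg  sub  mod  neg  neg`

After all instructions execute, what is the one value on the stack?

0

-6  : [-6]
-1  : [-6, -1]
mul : [6]
10  : [6, 10]
neg : [6, -10]
add : [-4]
-3  : [-4, -3]
mul : [12]
-4  : [12, -4]
mul : [-48]
65  : [-48, 65]
mul : [-3120]
11  : [-3120, 11]
1   : [-3120, 11, 1]
mod : [-3120, 0]
mul : [0]
4   : [0, 4]
mul : [0]
-50 : [0, -50]
9   : [0, -50, 9]
neg : [0, -50, -9]
sub : [0, -41]
mod : [0]
neg : [0]
neg : [0]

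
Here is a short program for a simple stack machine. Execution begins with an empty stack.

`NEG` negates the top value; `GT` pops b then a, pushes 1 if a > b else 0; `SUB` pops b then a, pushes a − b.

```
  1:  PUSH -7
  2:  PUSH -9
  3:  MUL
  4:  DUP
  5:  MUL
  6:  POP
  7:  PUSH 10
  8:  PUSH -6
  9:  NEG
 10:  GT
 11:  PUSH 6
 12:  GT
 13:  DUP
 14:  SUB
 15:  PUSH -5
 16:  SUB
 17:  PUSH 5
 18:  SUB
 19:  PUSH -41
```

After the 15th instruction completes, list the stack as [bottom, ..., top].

[0, -5]

PUSH -7  -7
PUSH -9  -7 -9
MUL      63
DUP      63 63
MUL      3969
POP      (empty)
PUSH 10  10
PUSH -6  10 -6
NEG      10 6
GT       1
PUSH 6   1 6
GT       0
DUP      0 0
SUB      0
PUSH -5  0 -5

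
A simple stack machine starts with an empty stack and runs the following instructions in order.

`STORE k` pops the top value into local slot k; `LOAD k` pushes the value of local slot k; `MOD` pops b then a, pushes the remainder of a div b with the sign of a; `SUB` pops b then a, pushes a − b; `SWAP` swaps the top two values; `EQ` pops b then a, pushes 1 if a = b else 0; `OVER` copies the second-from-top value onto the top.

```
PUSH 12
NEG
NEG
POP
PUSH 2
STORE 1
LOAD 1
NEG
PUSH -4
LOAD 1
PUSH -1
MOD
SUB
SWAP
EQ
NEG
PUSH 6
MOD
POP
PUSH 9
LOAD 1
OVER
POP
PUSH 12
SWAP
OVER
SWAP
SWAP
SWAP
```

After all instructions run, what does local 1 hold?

PUSH 12  [12]
NEG      [-12]
NEG      [12]
POP      []
PUSH 2   [2]
STORE 1  []
LOAD 1   [2]
NEG      [-2]
PUSH -4  [-2, -4]
LOAD 1   [-2, -4, 2]
PUSH -1  [-2, -4, 2, -1]
MOD      [-2, -4, 0]
SUB      [-2, -4]
SWAP     [-4, -2]
EQ       [0]
NEG      [0]
PUSH 6   [0, 6]
MOD      [0]
POP      []
PUSH 9   [9]
LOAD 1   [9, 2]
OVER     [9, 2, 9]
POP      [9, 2]
PUSH 12  [9, 2, 12]
SWAP     [9, 12, 2]
OVER     [9, 12, 2, 12]
SWAP     [9, 12, 12, 2]
SWAP     [9, 12, 2, 12]
SWAP     [9, 12, 12, 2]

2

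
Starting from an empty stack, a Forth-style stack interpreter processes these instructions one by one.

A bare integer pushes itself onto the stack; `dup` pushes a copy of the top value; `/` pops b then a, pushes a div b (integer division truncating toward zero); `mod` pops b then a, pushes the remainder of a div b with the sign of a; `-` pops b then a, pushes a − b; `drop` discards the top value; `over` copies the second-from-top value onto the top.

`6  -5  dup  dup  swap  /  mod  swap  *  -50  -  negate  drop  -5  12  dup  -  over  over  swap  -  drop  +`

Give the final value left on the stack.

6      : 6
-5     : 6 -5
dup    : 6 -5 -5
dup    : 6 -5 -5 -5
swap   : 6 -5 -5 -5
/      : 6 -5 1
mod    : 6 0
swap   : 0 6
*      : 0
-50    : 0 -50
-      : 50
negate : -50
drop   : (empty)
-5     : -5
12     : -5 12
dup    : -5 12 12
-      : -5 0
over   : -5 0 -5
over   : -5 0 -5 0
swap   : -5 0 0 -5
-      : -5 0 5
drop   : -5 0
+      : -5

-5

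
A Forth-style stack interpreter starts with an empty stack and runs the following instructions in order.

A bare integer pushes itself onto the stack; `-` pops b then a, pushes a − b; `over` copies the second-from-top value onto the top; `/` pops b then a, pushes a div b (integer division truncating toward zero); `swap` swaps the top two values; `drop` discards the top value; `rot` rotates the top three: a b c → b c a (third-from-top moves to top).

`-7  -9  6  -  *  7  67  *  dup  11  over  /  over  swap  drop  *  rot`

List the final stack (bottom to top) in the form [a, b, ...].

[469, 219961, 105]

-7   : [-7]
-9   : [-7, -9]
6    : [-7, -9, 6]
-    : [-7, -15]
*    : [105]
7    : [105, 7]
67   : [105, 7, 67]
*    : [105, 469]
dup  : [105, 469, 469]
11   : [105, 469, 469, 11]
over : [105, 469, 469, 11, 469]
/    : [105, 469, 469, 0]
over : [105, 469, 469, 0, 469]
swap : [105, 469, 469, 469, 0]
drop : [105, 469, 469, 469]
*    : [105, 469, 219961]
rot  : [469, 219961, 105]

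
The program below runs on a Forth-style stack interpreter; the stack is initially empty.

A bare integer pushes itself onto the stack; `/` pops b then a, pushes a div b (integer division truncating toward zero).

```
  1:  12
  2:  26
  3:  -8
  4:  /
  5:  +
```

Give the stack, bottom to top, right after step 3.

[12, 26, -8]

12 → 12
26 → 12 26
-8 → 12 26 -8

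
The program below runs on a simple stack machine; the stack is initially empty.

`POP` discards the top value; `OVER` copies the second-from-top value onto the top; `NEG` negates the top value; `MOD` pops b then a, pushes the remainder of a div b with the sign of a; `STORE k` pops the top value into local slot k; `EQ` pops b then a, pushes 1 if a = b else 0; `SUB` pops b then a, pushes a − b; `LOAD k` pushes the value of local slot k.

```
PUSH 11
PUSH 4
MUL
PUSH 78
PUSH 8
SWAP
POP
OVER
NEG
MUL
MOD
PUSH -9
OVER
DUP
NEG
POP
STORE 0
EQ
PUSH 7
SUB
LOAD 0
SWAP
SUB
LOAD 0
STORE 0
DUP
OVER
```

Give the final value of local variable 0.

44

PUSH 11  11
PUSH 4   11 4
MUL      44
PUSH 78  44 78
PUSH 8   44 78 8
SWAP     44 8 78
POP      44 8
OVER     44 8 44
NEG      44 8 -44
MUL      44 -352
MOD      44
PUSH -9  44 -9
OVER     44 -9 44
DUP      44 -9 44 44
NEG      44 -9 44 -44
POP      44 -9 44
STORE 0  44 -9
EQ       0
PUSH 7   0 7
SUB      -7
LOAD 0   -7 44
SWAP     44 -7
SUB      51
LOAD 0   51 44
STORE 0  51
DUP      51 51
OVER     51 51 51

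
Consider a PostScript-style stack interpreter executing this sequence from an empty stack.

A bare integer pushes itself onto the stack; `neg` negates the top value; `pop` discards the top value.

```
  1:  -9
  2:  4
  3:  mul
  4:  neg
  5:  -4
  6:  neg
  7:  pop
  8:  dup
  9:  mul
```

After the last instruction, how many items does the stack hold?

1

-9  -> -9
4   -> -9 4
mul -> -36
neg -> 36
-4  -> 36 -4
neg -> 36 4
pop -> 36
dup -> 36 36
mul -> 1296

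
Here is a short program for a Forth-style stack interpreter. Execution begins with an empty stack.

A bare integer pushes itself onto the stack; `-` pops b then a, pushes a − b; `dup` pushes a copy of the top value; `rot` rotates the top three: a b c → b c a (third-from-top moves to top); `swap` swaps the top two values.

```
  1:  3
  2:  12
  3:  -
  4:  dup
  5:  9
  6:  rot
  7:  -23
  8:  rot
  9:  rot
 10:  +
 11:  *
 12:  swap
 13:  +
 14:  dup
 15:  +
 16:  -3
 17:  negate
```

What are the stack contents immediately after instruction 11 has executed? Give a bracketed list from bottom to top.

3   → [3]
12  → [3, 12]
-   → [-9]
dup → [-9, -9]
9   → [-9, -9, 9]
rot → [-9, 9, -9]
-23 → [-9, 9, -9, -23]
rot → [-9, -9, -23, 9]
rot → [-9, -23, 9, -9]
+   → [-9, -23, 0]
*   → [-9, 0]

[-9, 0]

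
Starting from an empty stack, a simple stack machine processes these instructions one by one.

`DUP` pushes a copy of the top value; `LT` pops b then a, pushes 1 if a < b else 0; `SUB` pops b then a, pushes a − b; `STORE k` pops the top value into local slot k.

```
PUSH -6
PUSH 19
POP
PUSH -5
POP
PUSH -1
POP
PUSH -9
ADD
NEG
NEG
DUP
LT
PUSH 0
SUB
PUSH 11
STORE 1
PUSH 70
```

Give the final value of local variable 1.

11

PUSH -6  -6
PUSH 19  -6 19
POP      -6
PUSH -5  -6 -5
POP      -6
PUSH -1  -6 -1
POP      -6
PUSH -9  -6 -9
ADD      -15
NEG      15
NEG      -15
DUP      -15 -15
LT       0
PUSH 0   0 0
SUB      0
PUSH 11  0 11
STORE 1  0
PUSH 70  0 70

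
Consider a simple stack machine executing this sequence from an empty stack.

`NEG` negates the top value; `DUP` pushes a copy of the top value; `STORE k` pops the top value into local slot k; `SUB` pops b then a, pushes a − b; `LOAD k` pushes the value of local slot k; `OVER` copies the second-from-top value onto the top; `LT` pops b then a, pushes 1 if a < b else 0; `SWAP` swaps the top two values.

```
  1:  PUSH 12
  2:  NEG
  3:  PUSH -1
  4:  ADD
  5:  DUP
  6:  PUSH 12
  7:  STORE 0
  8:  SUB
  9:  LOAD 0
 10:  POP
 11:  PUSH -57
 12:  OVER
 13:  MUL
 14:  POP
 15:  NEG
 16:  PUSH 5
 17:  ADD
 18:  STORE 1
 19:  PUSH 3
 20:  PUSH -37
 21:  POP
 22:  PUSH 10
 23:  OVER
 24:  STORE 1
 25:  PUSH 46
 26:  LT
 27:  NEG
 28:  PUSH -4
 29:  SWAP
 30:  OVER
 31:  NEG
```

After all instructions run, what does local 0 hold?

PUSH 12  → 12
NEG      → -12
PUSH -1  → -12 -1
ADD      → -13
DUP      → -13 -13
PUSH 12  → -13 -13 12
STORE 0  → -13 -13
SUB      → 0
LOAD 0   → 0 12
POP      → 0
PUSH -57 → 0 -57
OVER     → 0 -57 0
MUL      → 0 0
POP      → 0
NEG      → 0
PUSH 5   → 0 5
ADD      → 5
STORE 1  → (empty)
PUSH 3   → 3
PUSH -37 → 3 -37
POP      → 3
PUSH 10  → 3 10
OVER     → 3 10 3
STORE 1  → 3 10
PUSH 46  → 3 10 46
LT       → 3 1
NEG      → 3 -1
PUSH -4  → 3 -1 -4
SWAP     → 3 -4 -1
OVER     → 3 -4 -1 -4
NEG      → 3 -4 -1 4

12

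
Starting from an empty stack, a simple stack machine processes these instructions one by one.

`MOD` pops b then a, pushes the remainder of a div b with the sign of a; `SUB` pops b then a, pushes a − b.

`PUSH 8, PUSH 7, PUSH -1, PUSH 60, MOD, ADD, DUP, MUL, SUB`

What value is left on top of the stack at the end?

-28

PUSH 8  : 8
PUSH 7  : 8 7
PUSH -1 : 8 7 -1
PUSH 60 : 8 7 -1 60
MOD     : 8 7 -1
ADD     : 8 6
DUP     : 8 6 6
MUL     : 8 36
SUB     : -28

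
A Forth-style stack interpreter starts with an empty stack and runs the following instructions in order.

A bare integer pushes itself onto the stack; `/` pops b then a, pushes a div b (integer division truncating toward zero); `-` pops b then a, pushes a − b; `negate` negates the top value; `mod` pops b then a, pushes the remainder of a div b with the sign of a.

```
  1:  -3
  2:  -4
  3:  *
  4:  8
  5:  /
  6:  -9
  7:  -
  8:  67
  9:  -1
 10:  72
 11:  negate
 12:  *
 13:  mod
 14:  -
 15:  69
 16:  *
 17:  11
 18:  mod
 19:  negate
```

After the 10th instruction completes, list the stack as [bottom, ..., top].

[10, 67, -1, 72]

-3  [-3]
-4  [-3, -4]
*   [12]
8   [12, 8]
/   [1]
-9  [1, -9]
-   [10]
67  [10, 67]
-1  [10, 67, -1]
72  [10, 67, -1, 72]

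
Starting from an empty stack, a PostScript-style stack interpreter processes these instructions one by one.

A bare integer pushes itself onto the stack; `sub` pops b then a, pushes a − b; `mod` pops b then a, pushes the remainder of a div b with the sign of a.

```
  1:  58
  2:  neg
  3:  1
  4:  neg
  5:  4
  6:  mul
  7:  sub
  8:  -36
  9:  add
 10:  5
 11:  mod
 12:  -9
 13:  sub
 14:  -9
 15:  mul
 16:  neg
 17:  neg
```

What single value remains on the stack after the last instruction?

-81

58  -> 58
neg -> -58
1   -> -58 1
neg -> -58 -1
4   -> -58 -1 4
mul -> -58 -4
sub -> -54
-36 -> -54 -36
add -> -90
5   -> -90 5
mod -> 0
-9  -> 0 -9
sub -> 9
-9  -> 9 -9
mul -> -81
neg -> 81
neg -> -81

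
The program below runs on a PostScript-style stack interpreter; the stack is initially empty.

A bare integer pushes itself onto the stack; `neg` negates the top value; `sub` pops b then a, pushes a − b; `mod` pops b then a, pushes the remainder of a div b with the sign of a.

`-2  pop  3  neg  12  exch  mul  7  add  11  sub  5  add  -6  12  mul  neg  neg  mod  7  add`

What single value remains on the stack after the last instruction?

-28

-2    -2
pop   (empty)
3     3
neg   -3
12    -3 12
exch  12 -3
mul   -36
7     -36 7
add   -29
11    -29 11
sub   -40
5     -40 5
add   -35
-6    -35 -6
12    -35 -6 12
mul   -35 -72
neg   -35 72
neg   -35 -72
mod   -35
7     -35 7
add   -28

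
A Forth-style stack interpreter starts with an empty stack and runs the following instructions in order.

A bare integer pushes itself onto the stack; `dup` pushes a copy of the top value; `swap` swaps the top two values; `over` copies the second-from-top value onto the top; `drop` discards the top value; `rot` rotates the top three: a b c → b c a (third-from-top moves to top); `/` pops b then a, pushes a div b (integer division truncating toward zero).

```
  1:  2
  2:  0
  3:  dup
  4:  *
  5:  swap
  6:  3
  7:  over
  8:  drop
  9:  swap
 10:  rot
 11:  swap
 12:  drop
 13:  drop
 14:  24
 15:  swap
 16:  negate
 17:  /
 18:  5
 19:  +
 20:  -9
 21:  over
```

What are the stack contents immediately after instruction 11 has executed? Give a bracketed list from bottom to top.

2    -> [2]
0    -> [2, 0]
dup  -> [2, 0, 0]
*    -> [2, 0]
swap -> [0, 2]
3    -> [0, 2, 3]
over -> [0, 2, 3, 2]
drop -> [0, 2, 3]
swap -> [0, 3, 2]
rot  -> [3, 2, 0]
swap -> [3, 0, 2]

[3, 0, 2]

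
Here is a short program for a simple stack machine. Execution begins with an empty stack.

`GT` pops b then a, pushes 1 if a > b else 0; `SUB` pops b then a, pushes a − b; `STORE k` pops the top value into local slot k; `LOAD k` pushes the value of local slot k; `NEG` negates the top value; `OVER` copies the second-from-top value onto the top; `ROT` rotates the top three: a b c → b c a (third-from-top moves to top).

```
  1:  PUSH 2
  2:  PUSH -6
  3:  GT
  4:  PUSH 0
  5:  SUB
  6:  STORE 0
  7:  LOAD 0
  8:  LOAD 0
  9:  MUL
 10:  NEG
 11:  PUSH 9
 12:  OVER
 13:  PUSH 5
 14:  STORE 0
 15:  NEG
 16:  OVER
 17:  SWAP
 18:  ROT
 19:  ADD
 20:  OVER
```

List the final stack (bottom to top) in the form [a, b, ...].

PUSH 2   [2]
PUSH -6  [2, -6]
GT       [1]
PUSH 0   [1, 0]
SUB      [1]
STORE 0  []
LOAD 0   [1]
LOAD 0   [1, 1]
MUL      [1]
NEG      [-1]
PUSH 9   [-1, 9]
OVER     [-1, 9, -1]
PUSH 5   [-1, 9, -1, 5]
STORE 0  [-1, 9, -1]
NEG      [-1, 9, 1]
OVER     [-1, 9, 1, 9]
SWAP     [-1, 9, 9, 1]
ROT      [-1, 9, 1, 9]
ADD      [-1, 9, 10]
OVER     [-1, 9, 10, 9]

[-1, 9, 10, 9]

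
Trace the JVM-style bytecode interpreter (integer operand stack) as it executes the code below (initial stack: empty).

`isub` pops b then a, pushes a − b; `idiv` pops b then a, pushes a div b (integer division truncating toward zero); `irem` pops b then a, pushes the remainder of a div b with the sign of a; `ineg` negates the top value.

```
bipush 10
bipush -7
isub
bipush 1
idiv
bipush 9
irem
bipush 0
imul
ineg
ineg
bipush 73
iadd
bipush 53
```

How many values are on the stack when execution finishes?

bipush 10  [10]
bipush -7  [10, -7]
isub       [17]
bipush 1   [17, 1]
idiv       [17]
bipush 9   [17, 9]
irem       [8]
bipush 0   [8, 0]
imul       [0]
ineg       [0]
ineg       [0]
bipush 73  [0, 73]
iadd       [73]
bipush 53  [73, 53]

2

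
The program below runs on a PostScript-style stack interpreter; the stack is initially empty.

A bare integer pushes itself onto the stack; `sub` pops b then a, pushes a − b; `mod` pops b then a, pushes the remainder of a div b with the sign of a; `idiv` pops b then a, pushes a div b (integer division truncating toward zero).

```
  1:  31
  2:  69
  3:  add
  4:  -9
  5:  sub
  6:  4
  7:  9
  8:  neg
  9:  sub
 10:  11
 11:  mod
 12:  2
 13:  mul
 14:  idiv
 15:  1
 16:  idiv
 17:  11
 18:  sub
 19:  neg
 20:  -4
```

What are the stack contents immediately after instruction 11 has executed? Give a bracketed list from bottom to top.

31  → 31
69  → 31 69
add → 100
-9  → 100 -9
sub → 109
4   → 109 4
9   → 109 4 9
neg → 109 4 -9
sub → 109 13
11  → 109 13 11
mod → 109 2

[109, 2]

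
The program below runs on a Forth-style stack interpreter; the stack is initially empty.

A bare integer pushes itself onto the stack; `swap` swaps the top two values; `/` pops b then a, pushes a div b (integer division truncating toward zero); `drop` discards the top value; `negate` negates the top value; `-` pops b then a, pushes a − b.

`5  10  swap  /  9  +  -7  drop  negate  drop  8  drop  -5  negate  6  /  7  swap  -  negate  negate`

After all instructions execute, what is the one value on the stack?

7

5       5
10      5 10
swap    10 5
/       2
9       2 9
+       11
-7      11 -7
drop    11
negate  -11
drop    (empty)
8       8
drop    (empty)
-5      -5
negate  5
6       5 6
/       0
7       0 7
swap    7 0
-       7
negate  -7
negate  7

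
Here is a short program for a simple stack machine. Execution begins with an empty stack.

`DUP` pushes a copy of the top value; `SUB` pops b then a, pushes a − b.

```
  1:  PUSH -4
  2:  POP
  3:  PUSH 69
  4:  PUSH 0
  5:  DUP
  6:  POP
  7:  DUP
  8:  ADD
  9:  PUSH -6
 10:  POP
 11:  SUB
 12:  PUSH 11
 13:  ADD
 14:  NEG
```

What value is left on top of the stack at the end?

PUSH -4 → [-4]
POP     → []
PUSH 69 → [69]
PUSH 0  → [69, 0]
DUP     → [69, 0, 0]
POP     → [69, 0]
DUP     → [69, 0, 0]
ADD     → [69, 0]
PUSH -6 → [69, 0, -6]
POP     → [69, 0]
SUB     → [69]
PUSH 11 → [69, 11]
ADD     → [80]
NEG     → [-80]

-80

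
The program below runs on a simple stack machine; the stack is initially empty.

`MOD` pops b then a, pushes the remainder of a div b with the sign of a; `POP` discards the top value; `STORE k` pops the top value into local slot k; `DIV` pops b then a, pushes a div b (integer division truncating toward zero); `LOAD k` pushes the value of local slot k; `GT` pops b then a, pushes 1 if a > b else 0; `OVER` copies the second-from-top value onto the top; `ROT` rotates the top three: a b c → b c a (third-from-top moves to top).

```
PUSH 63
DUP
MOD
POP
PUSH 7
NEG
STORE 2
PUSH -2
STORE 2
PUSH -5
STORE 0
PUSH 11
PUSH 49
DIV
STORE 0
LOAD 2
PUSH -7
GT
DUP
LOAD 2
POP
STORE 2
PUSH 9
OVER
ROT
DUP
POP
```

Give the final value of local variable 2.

PUSH 63 -> 63
DUP     -> 63 63
MOD     -> 0
POP     -> (empty)
PUSH 7  -> 7
NEG     -> -7
STORE 2 -> (empty)
PUSH -2 -> -2
STORE 2 -> (empty)
PUSH -5 -> -5
STORE 0 -> (empty)
PUSH 11 -> 11
PUSH 49 -> 11 49
DIV     -> 0
STORE 0 -> (empty)
LOAD 2  -> -2
PUSH -7 -> -2 -7
GT      -> 1
DUP     -> 1 1
LOAD 2  -> 1 1 -2
POP     -> 1 1
STORE 2 -> 1
PUSH 9  -> 1 9
OVER    -> 1 9 1
ROT     -> 9 1 1
DUP     -> 9 1 1 1
POP     -> 9 1 1

1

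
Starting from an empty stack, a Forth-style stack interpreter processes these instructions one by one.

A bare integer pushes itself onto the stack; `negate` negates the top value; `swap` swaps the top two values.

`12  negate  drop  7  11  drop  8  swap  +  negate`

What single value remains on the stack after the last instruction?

12     -> 12
negate -> -12
drop   -> (empty)
7      -> 7
11     -> 7 11
drop   -> 7
8      -> 7 8
swap   -> 8 7
+      -> 15
negate -> -15

-15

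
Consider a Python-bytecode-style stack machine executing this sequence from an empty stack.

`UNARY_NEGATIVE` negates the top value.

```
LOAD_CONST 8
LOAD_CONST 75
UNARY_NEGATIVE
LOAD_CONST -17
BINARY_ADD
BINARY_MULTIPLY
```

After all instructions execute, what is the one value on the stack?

-736

LOAD_CONST 8     [8]
LOAD_CONST 75    [8, 75]
UNARY_NEGATIVE   [8, -75]
LOAD_CONST -17   [8, -75, -17]
BINARY_ADD       [8, -92]
BINARY_MULTIPLY  [-736]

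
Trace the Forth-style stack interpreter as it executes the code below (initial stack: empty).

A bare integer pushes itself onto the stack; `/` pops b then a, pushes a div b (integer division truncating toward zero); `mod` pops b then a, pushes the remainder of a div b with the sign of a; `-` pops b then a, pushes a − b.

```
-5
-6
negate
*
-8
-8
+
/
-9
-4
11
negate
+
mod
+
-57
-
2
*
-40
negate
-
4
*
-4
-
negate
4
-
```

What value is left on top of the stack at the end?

-5     → -5
-6     → -5 -6
negate → -5 6
*      → -30
-8     → -30 -8
-8     → -30 -8 -8
+      → -30 -16
/      → 1
-9     → 1 -9
-4     → 1 -9 -4
11     → 1 -9 -4 11
negate → 1 -9 -4 -11
+      → 1 -9 -15
mod    → 1 -9
+      → -8
-57    → -8 -57
-      → 49
2      → 49 2
*      → 98
-40    → 98 -40
negate → 98 40
-      → 58
4      → 58 4
*      → 232
-4     → 232 -4
-      → 236
negate → -236
4      → -236 4
-      → -240

-240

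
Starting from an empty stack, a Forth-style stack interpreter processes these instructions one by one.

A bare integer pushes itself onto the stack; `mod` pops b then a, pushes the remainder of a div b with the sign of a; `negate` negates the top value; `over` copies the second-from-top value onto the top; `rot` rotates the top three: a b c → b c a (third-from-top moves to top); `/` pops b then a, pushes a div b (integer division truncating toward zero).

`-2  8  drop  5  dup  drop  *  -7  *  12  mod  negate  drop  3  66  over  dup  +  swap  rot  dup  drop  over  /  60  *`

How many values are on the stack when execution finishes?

-2     -> [-2]
8      -> [-2, 8]
drop   -> [-2]
5      -> [-2, 5]
dup    -> [-2, 5, 5]
drop   -> [-2, 5]
*      -> [-10]
-7     -> [-10, -7]
*      -> [70]
12     -> [70, 12]
mod    -> [10]
negate -> [-10]
drop   -> []
3      -> [3]
66     -> [3, 66]
over   -> [3, 66, 3]
dup    -> [3, 66, 3, 3]
+      -> [3, 66, 6]
swap   -> [3, 6, 66]
rot    -> [6, 66, 3]
dup    -> [6, 66, 3, 3]
drop   -> [6, 66, 3]
over   -> [6, 66, 3, 66]
/      -> [6, 66, 0]
60     -> [6, 66, 0, 60]
*      -> [6, 66, 0]

3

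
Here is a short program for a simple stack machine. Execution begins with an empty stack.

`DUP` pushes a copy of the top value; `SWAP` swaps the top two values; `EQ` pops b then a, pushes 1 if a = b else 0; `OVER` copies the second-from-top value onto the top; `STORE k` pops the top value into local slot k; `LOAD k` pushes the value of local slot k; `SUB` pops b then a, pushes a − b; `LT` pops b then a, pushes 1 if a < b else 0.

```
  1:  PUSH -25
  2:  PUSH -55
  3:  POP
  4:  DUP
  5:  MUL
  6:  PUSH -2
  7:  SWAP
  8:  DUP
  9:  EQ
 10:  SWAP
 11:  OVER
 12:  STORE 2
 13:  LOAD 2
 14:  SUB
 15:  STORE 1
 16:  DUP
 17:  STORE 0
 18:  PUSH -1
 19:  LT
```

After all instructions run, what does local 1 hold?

-3

PUSH -25 : [-25]
PUSH -55 : [-25, -55]
POP      : [-25]
DUP      : [-25, -25]
MUL      : [625]
PUSH -2  : [625, -2]
SWAP     : [-2, 625]
DUP      : [-2, 625, 625]
EQ       : [-2, 1]
SWAP     : [1, -2]
OVER     : [1, -2, 1]
STORE 2  : [1, -2]
LOAD 2   : [1, -2, 1]
SUB      : [1, -3]
STORE 1  : [1]
DUP      : [1, 1]
STORE 0  : [1]
PUSH -1  : [1, -1]
LT       : [0]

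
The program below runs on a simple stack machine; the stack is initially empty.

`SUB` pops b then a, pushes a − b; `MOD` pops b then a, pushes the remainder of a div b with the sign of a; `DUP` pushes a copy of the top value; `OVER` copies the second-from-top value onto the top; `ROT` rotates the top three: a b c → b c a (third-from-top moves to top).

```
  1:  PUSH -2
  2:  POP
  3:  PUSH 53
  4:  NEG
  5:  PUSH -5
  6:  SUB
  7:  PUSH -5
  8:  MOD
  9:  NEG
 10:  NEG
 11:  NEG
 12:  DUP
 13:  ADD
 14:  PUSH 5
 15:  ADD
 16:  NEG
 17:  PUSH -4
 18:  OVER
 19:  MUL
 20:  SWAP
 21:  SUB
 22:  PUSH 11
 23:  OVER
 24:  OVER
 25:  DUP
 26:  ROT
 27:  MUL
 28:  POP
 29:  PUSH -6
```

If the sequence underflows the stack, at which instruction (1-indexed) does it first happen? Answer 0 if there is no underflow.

0

PUSH -2  -2
POP      (empty)
PUSH 53  53
NEG      -53
PUSH -5  -53 -5
SUB      -48
PUSH -5  -48 -5
MOD      -3
NEG      3
NEG      -3
NEG      3
DUP      3 3
ADD      6
PUSH 5   6 5
ADD      11
NEG      -11
PUSH -4  -11 -4
OVER     -11 -4 -11
MUL      -11 44
SWAP     44 -11
SUB      55
PUSH 11  55 11
OVER     55 11 55
OVER     55 11 55 11
DUP      55 11 55 11 11
ROT      55 11 11 11 55
MUL      55 11 11 605
POP      55 11 11
PUSH -6  55 11 11 -6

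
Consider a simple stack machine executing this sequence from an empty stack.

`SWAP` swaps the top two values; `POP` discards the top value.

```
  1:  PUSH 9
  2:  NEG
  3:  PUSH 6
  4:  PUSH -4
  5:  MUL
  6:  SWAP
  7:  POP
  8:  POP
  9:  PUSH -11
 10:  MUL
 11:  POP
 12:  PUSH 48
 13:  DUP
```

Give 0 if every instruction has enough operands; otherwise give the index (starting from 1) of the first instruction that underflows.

10

PUSH 9   -> 9
NEG      -> -9
PUSH 6   -> -9 6
PUSH -4  -> -9 6 -4
MUL      -> -9 -24
SWAP     -> -24 -9
POP      -> -24
POP      -> (empty)
PUSH -11 -> -11
MUL  — needs 2 operands, stack has 1 → underflow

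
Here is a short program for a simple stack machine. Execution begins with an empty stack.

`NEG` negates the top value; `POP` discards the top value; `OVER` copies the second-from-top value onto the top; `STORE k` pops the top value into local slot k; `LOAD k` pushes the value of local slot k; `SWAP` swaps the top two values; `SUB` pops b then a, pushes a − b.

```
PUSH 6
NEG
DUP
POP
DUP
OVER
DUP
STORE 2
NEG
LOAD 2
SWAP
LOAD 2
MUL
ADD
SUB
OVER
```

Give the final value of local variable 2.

-6

PUSH 6  → [6]
NEG     → [-6]
DUP     → [-6, -6]
POP     → [-6]
DUP     → [-6, -6]
OVER    → [-6, -6, -6]
DUP     → [-6, -6, -6, -6]
STORE 2 → [-6, -6, -6]
NEG     → [-6, -6, 6]
LOAD 2  → [-6, -6, 6, -6]
SWAP    → [-6, -6, -6, 6]
LOAD 2  → [-6, -6, -6, 6, -6]
MUL     → [-6, -6, -6, -36]
ADD     → [-6, -6, -42]
SUB     → [-6, 36]
OVER    → [-6, 36, -6]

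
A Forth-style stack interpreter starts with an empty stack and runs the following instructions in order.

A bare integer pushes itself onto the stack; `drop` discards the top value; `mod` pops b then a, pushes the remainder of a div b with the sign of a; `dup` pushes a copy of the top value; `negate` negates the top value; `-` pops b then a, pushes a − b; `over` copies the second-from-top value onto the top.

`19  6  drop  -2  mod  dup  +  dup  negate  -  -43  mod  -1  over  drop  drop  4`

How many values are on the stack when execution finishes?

2

19     : 19
6      : 19 6
drop   : 19
-2     : 19 -2
mod    : 1
dup    : 1 1
+      : 2
dup    : 2 2
negate : 2 -2
-      : 4
-43    : 4 -43
mod    : 4
-1     : 4 -1
over   : 4 -1 4
drop   : 4 -1
drop   : 4
4      : 4 4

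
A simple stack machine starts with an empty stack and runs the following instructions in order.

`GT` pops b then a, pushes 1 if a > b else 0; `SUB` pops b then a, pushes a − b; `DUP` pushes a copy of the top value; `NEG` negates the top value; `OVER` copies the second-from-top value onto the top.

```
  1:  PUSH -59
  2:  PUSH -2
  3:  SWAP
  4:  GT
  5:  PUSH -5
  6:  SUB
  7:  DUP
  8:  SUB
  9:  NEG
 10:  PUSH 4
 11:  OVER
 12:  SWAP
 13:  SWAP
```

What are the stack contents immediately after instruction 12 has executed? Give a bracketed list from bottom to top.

PUSH -59 : -59
PUSH -2  : -59 -2
SWAP     : -2 -59
GT       : 1
PUSH -5  : 1 -5
SUB      : 6
DUP      : 6 6
SUB      : 0
NEG      : 0
PUSH 4   : 0 4
OVER     : 0 4 0
SWAP     : 0 0 4

[0, 0, 4]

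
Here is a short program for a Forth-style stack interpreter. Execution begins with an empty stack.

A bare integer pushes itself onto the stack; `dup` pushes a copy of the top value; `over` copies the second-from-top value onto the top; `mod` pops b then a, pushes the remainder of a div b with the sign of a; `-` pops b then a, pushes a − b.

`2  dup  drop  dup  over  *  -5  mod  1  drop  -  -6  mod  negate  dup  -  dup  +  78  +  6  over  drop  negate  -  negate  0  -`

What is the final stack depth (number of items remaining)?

1

2       [2]
dup     [2, 2]
drop    [2]
dup     [2, 2]
over    [2, 2, 2]
*       [2, 4]
-5      [2, 4, -5]
mod     [2, 4]
1       [2, 4, 1]
drop    [2, 4]
-       [-2]
-6      [-2, -6]
mod     [-2]
negate  [2]
dup     [2, 2]
-       [0]
dup     [0, 0]
+       [0]
78      [0, 78]
+       [78]
6       [78, 6]
over    [78, 6, 78]
drop    [78, 6]
negate  [78, -6]
-       [84]
negate  [-84]
0       [-84, 0]
-       [-84]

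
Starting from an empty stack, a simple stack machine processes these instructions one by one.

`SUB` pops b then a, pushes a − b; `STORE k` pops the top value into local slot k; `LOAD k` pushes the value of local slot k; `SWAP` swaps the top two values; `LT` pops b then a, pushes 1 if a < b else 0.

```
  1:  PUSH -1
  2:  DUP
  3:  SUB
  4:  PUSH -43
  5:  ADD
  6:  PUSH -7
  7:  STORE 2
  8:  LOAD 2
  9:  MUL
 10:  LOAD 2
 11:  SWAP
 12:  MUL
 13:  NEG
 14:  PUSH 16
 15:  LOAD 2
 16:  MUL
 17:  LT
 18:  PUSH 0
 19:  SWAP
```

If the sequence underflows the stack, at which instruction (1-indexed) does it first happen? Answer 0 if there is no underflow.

PUSH -1  -> -1
DUP      -> -1 -1
SUB      -> 0
PUSH -43 -> 0 -43
ADD      -> -43
PUSH -7  -> -43 -7
STORE 2  -> -43
LOAD 2   -> -43 -7
MUL      -> 301
LOAD 2   -> 301 -7
SWAP     -> -7 301
MUL      -> -2107
NEG      -> 2107
PUSH 16  -> 2107 16
LOAD 2   -> 2107 16 -7
MUL      -> 2107 -112
LT       -> 0
PUSH 0   -> 0 0
SWAP     -> 0 0

0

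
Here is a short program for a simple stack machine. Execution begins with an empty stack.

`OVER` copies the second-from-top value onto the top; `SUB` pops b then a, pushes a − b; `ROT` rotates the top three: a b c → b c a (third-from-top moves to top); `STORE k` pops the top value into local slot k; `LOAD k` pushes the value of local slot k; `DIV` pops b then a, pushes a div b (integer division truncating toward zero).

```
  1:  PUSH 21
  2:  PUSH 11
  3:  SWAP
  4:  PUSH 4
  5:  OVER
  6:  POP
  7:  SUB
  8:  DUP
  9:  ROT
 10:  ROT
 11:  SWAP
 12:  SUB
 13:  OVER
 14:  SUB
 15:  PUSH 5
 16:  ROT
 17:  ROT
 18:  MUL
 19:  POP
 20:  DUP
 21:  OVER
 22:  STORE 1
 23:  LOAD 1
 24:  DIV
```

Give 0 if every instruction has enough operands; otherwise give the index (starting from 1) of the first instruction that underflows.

PUSH 21 → 21
PUSH 11 → 21 11
SWAP    → 11 21
PUSH 4  → 11 21 4
OVER    → 11 21 4 21
POP     → 11 21 4
SUB     → 11 17
DUP     → 11 17 17
ROT     → 17 17 11
ROT     → 17 11 17
SWAP    → 17 17 11
SUB     → 17 6
OVER    → 17 6 17
SUB     → 17 -11
PUSH 5  → 17 -11 5
ROT     → -11 5 17
ROT     → 5 17 -11
MUL     → 5 -187
POP     → 5
DUP     → 5 5
OVER    → 5 5 5
STORE 1 → 5 5
LOAD 1  → 5 5 5
DIV     → 5 1

0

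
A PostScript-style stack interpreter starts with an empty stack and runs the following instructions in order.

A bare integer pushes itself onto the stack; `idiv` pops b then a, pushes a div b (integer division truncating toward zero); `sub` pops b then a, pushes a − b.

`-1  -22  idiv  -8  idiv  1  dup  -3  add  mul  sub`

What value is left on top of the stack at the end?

2

-1   → [-1]
-22  → [-1, -22]
idiv → [0]
-8   → [0, -8]
idiv → [0]
1    → [0, 1]
dup  → [0, 1, 1]
-3   → [0, 1, 1, -3]
add  → [0, 1, -2]
mul  → [0, -2]
sub  → [2]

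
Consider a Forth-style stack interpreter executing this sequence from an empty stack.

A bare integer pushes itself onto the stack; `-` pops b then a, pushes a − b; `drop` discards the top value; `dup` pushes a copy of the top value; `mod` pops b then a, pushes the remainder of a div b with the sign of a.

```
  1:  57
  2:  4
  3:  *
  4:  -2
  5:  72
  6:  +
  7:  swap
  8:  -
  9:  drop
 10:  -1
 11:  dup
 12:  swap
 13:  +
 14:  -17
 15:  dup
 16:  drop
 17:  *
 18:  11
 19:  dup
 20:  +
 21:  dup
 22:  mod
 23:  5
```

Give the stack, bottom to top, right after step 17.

57   : [57]
4    : [57, 4]
*    : [228]
-2   : [228, -2]
72   : [228, -2, 72]
+    : [228, 70]
swap : [70, 228]
-    : [-158]
drop : []
-1   : [-1]
dup  : [-1, -1]
swap : [-1, -1]
+    : [-2]
-17  : [-2, -17]
dup  : [-2, -17, -17]
drop : [-2, -17]
*    : [34]

[34]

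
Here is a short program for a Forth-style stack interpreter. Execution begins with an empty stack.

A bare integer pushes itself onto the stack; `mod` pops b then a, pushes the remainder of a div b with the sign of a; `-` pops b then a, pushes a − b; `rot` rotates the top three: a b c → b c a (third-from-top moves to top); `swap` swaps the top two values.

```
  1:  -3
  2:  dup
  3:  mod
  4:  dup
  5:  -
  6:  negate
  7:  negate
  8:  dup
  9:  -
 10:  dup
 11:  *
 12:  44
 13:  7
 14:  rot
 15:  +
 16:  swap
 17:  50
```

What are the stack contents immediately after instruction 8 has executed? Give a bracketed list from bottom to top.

-3      -3
dup     -3 -3
mod     0
dup     0 0
-       0
negate  0
negate  0
dup     0 0

[0, 0]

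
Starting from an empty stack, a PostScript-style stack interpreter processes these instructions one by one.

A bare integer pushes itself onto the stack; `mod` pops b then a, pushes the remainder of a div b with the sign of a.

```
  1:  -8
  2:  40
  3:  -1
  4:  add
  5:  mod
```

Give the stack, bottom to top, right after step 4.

[-8, 39]

-8  : -8
40  : -8 40
-1  : -8 40 -1
add : -8 39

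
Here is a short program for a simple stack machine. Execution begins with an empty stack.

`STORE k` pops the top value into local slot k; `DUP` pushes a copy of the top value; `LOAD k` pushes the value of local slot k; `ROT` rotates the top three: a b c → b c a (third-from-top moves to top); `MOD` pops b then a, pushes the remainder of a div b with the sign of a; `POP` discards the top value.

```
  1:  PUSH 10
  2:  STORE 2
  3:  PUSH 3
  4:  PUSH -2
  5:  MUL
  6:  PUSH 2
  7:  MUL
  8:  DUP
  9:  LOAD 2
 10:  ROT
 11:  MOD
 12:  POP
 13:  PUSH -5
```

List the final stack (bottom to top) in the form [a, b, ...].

[-12, -5]

PUSH 10 → 10
STORE 2 → (empty)
PUSH 3  → 3
PUSH -2 → 3 -2
MUL     → -6
PUSH 2  → -6 2
MUL     → -12
DUP     → -12 -12
LOAD 2  → -12 -12 10
ROT     → -12 10 -12
MOD     → -12 10
POP     → -12
PUSH -5 → -12 -5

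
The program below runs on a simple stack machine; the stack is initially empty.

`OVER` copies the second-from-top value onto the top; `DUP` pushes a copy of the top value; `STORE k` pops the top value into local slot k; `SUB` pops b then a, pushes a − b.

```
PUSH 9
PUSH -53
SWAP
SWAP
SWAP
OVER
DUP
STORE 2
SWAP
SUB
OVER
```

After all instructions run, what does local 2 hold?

PUSH 9    9
PUSH -53  9 -53
SWAP      -53 9
SWAP      9 -53
SWAP      -53 9
OVER      -53 9 -53
DUP       -53 9 -53 -53
STORE 2   -53 9 -53
SWAP      -53 -53 9
SUB       -53 -62
OVER      -53 -62 -53

-53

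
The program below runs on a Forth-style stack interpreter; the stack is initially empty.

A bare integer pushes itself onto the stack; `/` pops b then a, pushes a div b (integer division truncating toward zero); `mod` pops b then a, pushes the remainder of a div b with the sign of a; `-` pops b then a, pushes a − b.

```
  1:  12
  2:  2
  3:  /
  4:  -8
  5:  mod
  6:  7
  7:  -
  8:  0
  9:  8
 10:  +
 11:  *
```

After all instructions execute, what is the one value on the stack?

12  → 12
2   → 12 2
/   → 6
-8  → 6 -8
mod → 6
7   → 6 7
-   → -1
0   → -1 0
8   → -1 0 8
+   → -1 8
*   → -8

-8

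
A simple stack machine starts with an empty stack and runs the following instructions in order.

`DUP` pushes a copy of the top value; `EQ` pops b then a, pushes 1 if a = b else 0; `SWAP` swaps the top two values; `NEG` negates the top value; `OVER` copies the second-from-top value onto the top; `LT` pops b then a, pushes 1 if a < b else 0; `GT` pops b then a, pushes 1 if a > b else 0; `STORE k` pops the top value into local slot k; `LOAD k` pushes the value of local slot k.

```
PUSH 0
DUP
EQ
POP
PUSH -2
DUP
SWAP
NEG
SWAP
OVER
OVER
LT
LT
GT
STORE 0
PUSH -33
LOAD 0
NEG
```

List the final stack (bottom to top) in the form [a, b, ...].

[-33, -1]

PUSH 0   -> [0]
DUP      -> [0, 0]
EQ       -> [1]
POP      -> []
PUSH -2  -> [-2]
DUP      -> [-2, -2]
SWAP     -> [-2, -2]
NEG      -> [-2, 2]
SWAP     -> [2, -2]
OVER     -> [2, -2, 2]
OVER     -> [2, -2, 2, -2]
LT       -> [2, -2, 0]
LT       -> [2, 1]
GT       -> [1]
STORE 0  -> []
PUSH -33 -> [-33]
LOAD 0   -> [-33, 1]
NEG      -> [-33, -1]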